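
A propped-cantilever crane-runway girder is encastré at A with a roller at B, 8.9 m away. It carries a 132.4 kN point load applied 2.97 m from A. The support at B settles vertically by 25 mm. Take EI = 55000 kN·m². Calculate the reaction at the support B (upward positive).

R_B = 13.8 kN

Take the reaction at B as the redundant and release it; the primary structure is a cantilever fixed at A.
Primary-structure tip deflection at B by superposition:
  point load 132.4 at a = 2.97: Pa²(3L − a)/(6EI) = 4619/EI
Tip deflection under a unit load at B: L³/(3EI) = 235/EI.
With EI = 55000 kN·m²: δ_0 = 0.083982 m and δ_{BB} = 0.004273 m/kN.
Compatibility — the beam at B must follow the support down by 0.025 m: δ_0 − R_B·δ_{BB} = 0.025, so R_B = (0.083982 − 0.025)/0.004273 = 13.8 kN.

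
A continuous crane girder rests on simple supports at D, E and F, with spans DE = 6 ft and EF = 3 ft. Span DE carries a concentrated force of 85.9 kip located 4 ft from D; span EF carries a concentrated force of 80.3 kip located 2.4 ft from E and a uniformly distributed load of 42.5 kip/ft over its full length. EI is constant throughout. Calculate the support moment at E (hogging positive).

Insert a hinge at E; M_E is the redundant, and each span becomes simply supported.
Discontinuity in slope at E on the released structure — sum the simple-span end rotations:
  span DE: point load 85.9 at a = 4: Pab(L + a)/(6LEI) = 190.9/EI
  span EF: point load 80.3 at a = 2.4: Pab(L + b)/(6LEI) = 23.13/EI
  span EF: UDL 42.5: wL³/(24EI) = 47.81/EI
  relative rotation θ_0 = (190.9 + 70.94)/EI = 261.8/EI
A unit hogging moment at E produces rotation L₁/(3EI) + L₂/(3EI) = 3/EI.
Compatibility: M_E·(L₁+L₂)/(3EI) = θ_0, giving M_E = 87.28 kip·ft (hogging).

M_E = 87.28 kip·ft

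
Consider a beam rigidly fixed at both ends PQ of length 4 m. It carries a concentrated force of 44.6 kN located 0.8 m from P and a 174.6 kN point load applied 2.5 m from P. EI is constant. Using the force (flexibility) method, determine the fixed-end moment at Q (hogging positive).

Take the two fixed-end moments M_P, M_Q as redundants; the released structure is the simple span PQ.
On the primary (simply-supported) span, the end slopes from the loading are:
  at P: point load 44.6 at a = 0.8: Pab(L + b)/(6LEI) = 34.25/EI
  at Q: point load 44.6 at a = 0.8: Pab(L + a)/(6LEI) = 22.84/EI
  at P: point load 174.6 at a = 2.5: Pab(L + b)/(6LEI) = 150/EI
  at Q: point load 174.6 at a = 2.5: Pab(L + a)/(6LEI) = 177.3/EI
  θ_P0 = 184.3/EI,  θ_Q0 = 200.2/EI
Flexibility coefficients: a unit moment at one end gives L/(3EI) there and L/(6EI) at the far end, so f₁₁ = f₂₂ = 1.333/EI and f₁₂ = f₂₁ = 0.6667/EI.
Compatibility — zero rotation at each built-in end:
  1.333 M_P + 0.6667 M_Q = 184.3
  0.6667 M_P + 1.333 M_Q = 200.2
Solving the pair gives M_P = 84.22 kN·m and M_Q = 108 kN·m (hogging).

M_Q = 108 kN·m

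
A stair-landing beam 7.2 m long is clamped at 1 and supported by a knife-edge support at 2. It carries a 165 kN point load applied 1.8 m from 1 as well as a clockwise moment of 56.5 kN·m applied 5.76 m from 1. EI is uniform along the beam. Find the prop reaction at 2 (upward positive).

Choose R_2 as the redundant. The primary structure is the cantilever fixed at 1.
Deflection at 2 on the released cantilever, summing each load's contribution:
  point load 165 at a = 1.8: Pa²(3L − a)/(6EI) = 1764/EI
  clockwise couple 56.5 at a = 5.76: M₀a(2L − a)/(2EI) = 1406/EI
  δ_0 = 3170/EI
Flexibility coefficient — unit upward force at 2: δ_{22} = L³/(3EI) = 124.4/EI.
The prop prevents deflection at 2: R_2 = δ_0/δ_{22} = 3170/124.4 = 25.48 kN.

R_2 = 25.48 kN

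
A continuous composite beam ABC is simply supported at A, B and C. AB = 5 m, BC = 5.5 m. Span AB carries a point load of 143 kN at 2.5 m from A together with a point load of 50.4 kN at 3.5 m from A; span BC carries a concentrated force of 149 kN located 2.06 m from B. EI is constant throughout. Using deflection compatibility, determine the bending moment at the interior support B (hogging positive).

Take M_B as the redundant. Released structure: two simple spans AB and BC with a hinge at B.
End slopes at the hinge B, treating each span as simply supported:
  span AB: point load 143 at a = 2.5: Pab(L + a)/(6LEI) = 223.4/EI
  span AB: point load 50.4 at a = 3.5: Pab(L + a)/(6LEI) = 74.97/EI
  span BC: point load 149 at a = 2.06: Pab(L + b)/(6LEI) = 286/EI
  relative rotation θ_0 = (298.4 + 286)/EI = 584.5/EI
A unit hogging moment at B produces rotation L₁/(3EI) + L₂/(3EI) = 3.5/EI.
Slope continuity at B: θ_0 = M_B·3.5/EI, so M_B = 584.5/3.5 = 167 kN·m (hogging).

M_B = 167 kN·m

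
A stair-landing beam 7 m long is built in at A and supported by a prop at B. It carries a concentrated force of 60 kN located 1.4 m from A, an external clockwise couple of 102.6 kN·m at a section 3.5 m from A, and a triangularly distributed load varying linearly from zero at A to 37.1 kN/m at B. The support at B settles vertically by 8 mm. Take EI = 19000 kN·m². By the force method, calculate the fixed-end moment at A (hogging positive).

M_A = 163 kN·m

Release the roller at B. Primary structure: cantilever fixed at A.
Downward deflection at the released point B due to the loads:
  point load 60 at a = 1.4: Pa²(3L − a)/(6EI) = 384.2/EI
  clockwise couple 102.6 at a = 3.5: M₀a(2L − a)/(2EI) = 1885/EI
  triangular load, peak 37.1 at the free end: 11w₀L⁴/(120EI) = 8165/EI
  δ_0 = 10435/EI
Flexibility coefficient — unit upward force at B: δ_{BB} = L³/(3EI) = 114.3/EI.
With EI = 19000 kN·m²: δ_0 = 0.5492 m and δ_{BB} = 0.006018 m/kN.
Compatibility — the beam at B must follow the support down by 0.008 m: δ_0 − R_B·δ_{BB} = 0.008, so R_B = (0.5492 − 0.008)/0.006018 = 89.94 kN.
Moment equilibrium about A: M_A = Σ(load moments about A) − R_B·L = 792.6 − 89.94×7 = 163 kN·m.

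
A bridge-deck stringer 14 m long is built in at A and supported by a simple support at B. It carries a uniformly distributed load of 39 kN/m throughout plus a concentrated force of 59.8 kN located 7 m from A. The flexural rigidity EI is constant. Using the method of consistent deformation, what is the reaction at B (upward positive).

R_B = 223.4 kN

Take the reaction at B as the redundant and release it; the primary structure is a cantilever fixed at A.
Free-end deflection of the primary structure under the applied loading (downward +):
  UDL 39: wL⁴/(8EI) = 187278/EI
  point load 59.8 at a = 7: Pa²(3L − a)/(6EI) = 17093/EI
  δ_0 = 204371/EI
Flexibility coefficient — unit upward force at B: δ_{BB} = L³/(3EI) = 914.7/EI.
Compatibility at B: δ_0 − R_B·δ_{BB} = 0, so R_B = 204371/914.7 = 223.4 kN.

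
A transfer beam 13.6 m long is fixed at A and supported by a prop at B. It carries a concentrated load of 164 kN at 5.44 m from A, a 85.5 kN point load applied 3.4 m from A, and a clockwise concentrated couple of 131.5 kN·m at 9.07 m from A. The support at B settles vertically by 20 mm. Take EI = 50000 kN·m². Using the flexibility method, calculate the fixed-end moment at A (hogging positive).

Remove the prop at B; the released (primary) structure is a cantilever built in at A.
Deflection at B on the released cantilever, summing each load's contribution:
  point load 164 at a = 5.44: Pa²(3L − a)/(6EI) = 28602/EI
  point load 85.5 at a = 3.4: Pa²(3L − a)/(6EI) = 6161/EI
  clockwise couple 131.5 at a = 9.07: M₀a(2L − a)/(2EI) = 10812/EI
  δ_0 = 45575/EI
Flexibility coefficient — unit upward force at B: δ_{BB} = L³/(3EI) = 838.5/EI.
With EI = 50000 kN·m²: δ_0 = 0.9115 m and δ_{BB} = 0.01677 m/kN.
Compatibility — the beam at B must follow the support down by 0.02 m: δ_0 − R_B·δ_{BB} = 0.02, so R_B = (0.9115 − 0.02)/0.01677 = 53.16 kN.
Moment equilibrium about A: M_A = Σ(load moments about A) − R_B·L = 1314 − 53.16×13.6 = 591.4 kN·m.

M_A = 591.4 kN·m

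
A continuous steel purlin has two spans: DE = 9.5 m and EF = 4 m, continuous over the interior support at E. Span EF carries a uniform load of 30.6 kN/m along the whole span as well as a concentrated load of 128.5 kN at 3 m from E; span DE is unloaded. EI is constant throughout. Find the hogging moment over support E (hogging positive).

Insert a hinge at E; M_E is the redundant, and each span becomes simply supported.
Discontinuity in slope at E on the released structure — sum the simple-span end rotations:
  span EF: UDL 30.6: wL³/(24EI) = 81.6/EI
  span EF: point load 128.5 at a = 3: Pab(L + b)/(6LEI) = 80.31/EI
  relative rotation θ_0 = (0 + 161.9)/EI = 161.9/EI
A unit hogging moment at E produces rotation L₁/(3EI) + L₂/(3EI) = 4.5/EI.
Compatibility: M_E·(L₁+L₂)/(3EI) = θ_0, giving M_E = 35.98 kN·m (hogging).

M_E = 35.98 kN·m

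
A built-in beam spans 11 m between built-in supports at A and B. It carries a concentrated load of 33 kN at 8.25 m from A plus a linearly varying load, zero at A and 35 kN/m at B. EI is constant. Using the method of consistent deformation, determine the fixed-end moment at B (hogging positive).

M_B = 262.8 kN·m

Take the two fixed-end moments M_A, M_B as redundants; the released structure is the simple span AB.
End rotations of the released simple span under the applied load (×1/EI):
  at A: point load 33 at a = 8.25: Pab(L + b)/(6LEI) = 156/EI
  at B: point load 33 at a = 8.25: Pab(L + a)/(6LEI) = 218.4/EI
  at A: triangular load, peak 35: 7w₀L³/(360EI) = 905.8/EI
  at B: triangular load, peak 35: w₀L³/(45EI) = 1035/EI
  θ_A0 = 1062/EI,  θ_B0 = 1254/EI
Flexibility coefficients: a unit moment at one end gives L/(3EI) there and L/(6EI) at the far end, so f₁₁ = f₂₂ = 3.667/EI and f₁₂ = f₂₁ = 1.833/EI.
Compatibility — zero rotation at each built-in end:
  3.667 M_A + 1.833 M_B = 1062
  1.833 M_A + 3.667 M_B = 1254
Solving the pair gives M_A = 158.2 kN·m and M_B = 262.8 kN·m (hogging).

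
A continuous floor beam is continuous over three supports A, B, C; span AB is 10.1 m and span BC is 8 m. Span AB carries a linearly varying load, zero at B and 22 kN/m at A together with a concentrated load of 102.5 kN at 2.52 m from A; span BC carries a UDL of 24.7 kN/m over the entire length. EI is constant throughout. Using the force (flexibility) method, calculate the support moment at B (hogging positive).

M_B = 228 kN·m

Insert a hinge at B; M_B is the redundant, and each span becomes simply supported.
End slopes at the hinge B, treating each span as simply supported:
  span AB: triangular load, peak 22: 7w₀L³/(360EI) = 440.7/EI
  span AB: point load 102.5 at a = 2.52: Pab(L + a)/(6LEI) = 407.7/EI
  span BC: UDL 24.7: wL³/(24EI) = 526.9/EI
  relative rotation θ_0 = (848.5 + 526.9)/EI = 1375/EI
A unit hogging moment at B produces rotation L₁/(3EI) + L₂/(3EI) = 6.033/EI.
Slope continuity at B: θ_0 = M_B·6.033/EI, so M_B = 1375/6.033 = 228 kN·m (hogging).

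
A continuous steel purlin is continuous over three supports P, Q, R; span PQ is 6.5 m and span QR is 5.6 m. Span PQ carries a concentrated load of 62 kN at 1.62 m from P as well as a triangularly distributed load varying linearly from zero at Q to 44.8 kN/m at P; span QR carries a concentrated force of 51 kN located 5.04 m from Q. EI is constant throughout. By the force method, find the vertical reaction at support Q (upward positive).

R_Q = 99.39 kN

Release continuity at Q by inserting a hinge; the redundant is the internal moment M_Q. The primary structure is two simply-supported spans PQ and QR.
Discontinuity in slope at Q on the released structure — sum the simple-span end rotations:
  span PQ: point load 62 at a = 1.62: Pab(L + a)/(6LEI) = 102.1/EI
  span PQ: triangular load, peak 44.8: 7w₀L³/(360EI) = 239.2/EI
  span QR: point load 51 at a = 5.04: Pab(L + b)/(6LEI) = 26.39/EI
  relative rotation θ_0 = (341.3 + 26.39)/EI = 367.7/EI
A unit hogging moment at Q produces rotation L₁/(3EI) + L₂/(3EI) = 4.033/EI.
Compatibility: M_Q·(L₁+L₂)/(3EI) = θ_0, giving M_Q = 91.16 kN·m (hogging).
Span PQ, ΣM about P with M_Q applied at Q: R_Q^{PQ}·6.5 = 415.9 + 91.16, so R_Q^{PQ} = 78.01 kN and R_P = 207.6 − 78.01 = 129.6 kN.
Span QR, ΣM about R: R_Q^{QR}·5.6 = 28.56 + 91.16, so R_Q^{QR} = 21.38 kN and R_R = 51 − 21.38 = 29.62 kN.
R_Q = 78.01 + 21.38 = 99.39 kN.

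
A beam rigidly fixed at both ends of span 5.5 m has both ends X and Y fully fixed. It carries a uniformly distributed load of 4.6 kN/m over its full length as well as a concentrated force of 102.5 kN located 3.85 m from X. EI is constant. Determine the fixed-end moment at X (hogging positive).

M_X = 47.11 kN·m

Release both end moments; the primary structure is a simply-supported span XY with redundants M_X and M_Y.
End rotations of the released simple span under the applied load (×1/EI):
  at X: UDL 4.6: wL³/(24EI) = 31.89/EI
  at Y: UDL 4.6: wL³/(24EI) = 31.89/EI
  at X: point load 102.5 at a = 3.85: Pab(L + b)/(6LEI) = 141.1/EI
  at Y: point load 102.5 at a = 3.85: Pab(L + a)/(6LEI) = 184.5/EI
  θ_X0 = 173/EI,  θ_Y0 = 216.4/EI
Flexibility coefficients: a unit moment at one end gives L/(3EI) there and L/(6EI) at the far end, so f₁₁ = f₂₂ = 1.833/EI and f₁₂ = f₂₁ = 0.9167/EI.
Compatibility — zero rotation at each built-in end:
  1.833 M_X + 0.9167 M_Y = 173
  0.9167 M_X + 1.833 M_Y = 216.4
Solving the pair gives M_X = 47.11 kN·m and M_Y = 94.47 kN·m (hogging).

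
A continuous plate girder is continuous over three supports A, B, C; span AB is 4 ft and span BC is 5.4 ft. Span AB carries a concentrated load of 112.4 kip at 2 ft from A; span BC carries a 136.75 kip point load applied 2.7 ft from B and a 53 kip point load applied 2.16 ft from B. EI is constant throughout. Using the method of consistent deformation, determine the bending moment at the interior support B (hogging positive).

M_B = 147 kip·ft

Take M_B as the redundant. Released structure: two simple spans AB and BC with a hinge at B.
Discontinuity in slope at B on the released structure — sum the simple-span end rotations:
  span AB: point load 112.4 at a = 2: Pab(L + a)/(6LEI) = 112.4/EI
  span BC: point load 136.75 at a = 2.7: Pab(L + b)/(6LEI) = 249.2/EI
  span BC: point load 53 at a = 2.16: Pab(L + b)/(6LEI) = 98.91/EI
  relative rotation θ_0 = (112.4 + 348.1)/EI = 460.5/EI
A unit hogging moment at B produces rotation L₁/(3EI) + L₂/(3EI) = 3.133/EI.
Compatibility: M_B·(L₁+L₂)/(3EI) = θ_0, giving M_B = 147 kip·ft (hogging).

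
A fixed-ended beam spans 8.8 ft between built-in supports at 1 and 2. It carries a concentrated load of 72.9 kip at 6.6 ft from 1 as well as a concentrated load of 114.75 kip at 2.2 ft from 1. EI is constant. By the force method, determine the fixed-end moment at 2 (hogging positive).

Take the two fixed-end moments M_1, M_2 as redundants; the released structure is the simple span 12.
End rotations of the released simple span under the applied load (×1/EI):
  at 1: point load 72.9 at a = 6.6: Pab(L + b)/(6LEI) = 220.5/EI
  at 2: point load 72.9 at a = 6.6: Pab(L + a)/(6LEI) = 308.7/EI
  at 1: point load 114.75 at a = 2.2: Pab(L + b)/(6LEI) = 486/EI
  at 2: point load 114.75 at a = 2.2: Pab(L + a)/(6LEI) = 347.1/EI
  θ_10 = 706.5/EI,  θ_20 = 655.9/EI
Flexibility coefficients: a unit moment at one end gives L/(3EI) there and L/(6EI) at the far end, so f₁₁ = f₂₂ = 2.933/EI and f₁₂ = f₂₁ = 1.467/EI.
Compatibility — zero rotation at each built-in end:
  2.933 M_1 + 1.467 M_2 = 706.5
  1.467 M_1 + 2.933 M_2 = 655.9
Solving the pair gives M_1 = 172.1 kip·ft and M_2 = 137.5 kip·ft (hogging).

M_2 = 137.5 kip·ft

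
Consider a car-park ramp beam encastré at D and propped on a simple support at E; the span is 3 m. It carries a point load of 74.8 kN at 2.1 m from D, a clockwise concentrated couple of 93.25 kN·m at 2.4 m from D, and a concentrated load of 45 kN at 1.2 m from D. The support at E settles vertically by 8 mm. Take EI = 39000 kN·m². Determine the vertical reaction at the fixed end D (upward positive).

R_D = 58.2 kN

Release the roller at E. Primary structure: cantilever fixed at D.
Downward deflection at the released point E due to the loads:
  point load 74.8 at a = 2.1: Pa²(3L − a)/(6EI) = 379.3/EI
  clockwise couple 93.25 at a = 2.4: M₀a(2L − a)/(2EI) = 402.8/EI
  point load 45 at a = 1.2: Pa²(3L − a)/(6EI) = 84.24/EI
  δ_0 = 866.4/EI
Flexibility coefficient — unit upward force at E: δ_{EE} = L³/(3EI) = 9/EI.
With EI = 39000 kN·m²: δ_0 = 0.022216 m and δ_{EE} = 0.000231 m/kN.
Compatibility — the beam at E must follow the support down by 0.008 m: δ_0 − R_E·δ_{EE} = 0.008, so R_E = (0.022216 − 0.008)/0.000231 = 61.6 kN.
Vertical equilibrium: R_D = ΣP − R_E = 119.8 − 61.6 = 58.2 kN.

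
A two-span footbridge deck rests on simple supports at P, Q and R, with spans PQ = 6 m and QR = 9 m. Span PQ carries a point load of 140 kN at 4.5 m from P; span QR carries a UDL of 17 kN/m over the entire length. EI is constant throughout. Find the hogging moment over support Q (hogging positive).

M_Q = 158.4 kN·m

Insert a hinge at Q; M_Q is the redundant, and each span becomes simply supported.
End slopes at the hinge Q, treating each span as simply supported:
  span PQ: point load 140 at a = 4.5: Pab(L + a)/(6LEI) = 275.6/EI
  span QR: UDL 17: wL³/(24EI) = 516.4/EI
  relative rotation θ_0 = (275.6 + 516.4)/EI = 792/EI
A unit hogging moment at Q produces rotation L₁/(3EI) + L₂/(3EI) = 5/EI.
Compatibility: M_Q·(L₁+L₂)/(3EI) = θ_0, giving M_Q = 158.4 kN·m (hogging).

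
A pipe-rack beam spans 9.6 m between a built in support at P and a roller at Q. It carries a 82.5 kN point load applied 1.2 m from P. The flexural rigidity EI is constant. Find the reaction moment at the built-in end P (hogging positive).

Choose R_Q as the redundant. The primary structure is the cantilever fixed at P.
Primary-structure tip deflection at Q by superposition:
  point load 82.5 at a = 1.2: Pa²(3L − a)/(6EI) = 546.5/EI
Tip deflection under a unit load at Q: L³/(3EI) = 294.9/EI.
The prop prevents deflection at Q: R_Q = δ_0/δ_{QQ} = 546.5/294.9 = 1.853 kN.
Moment equilibrium about P: M_P = Σ(load moments about P) − R_Q·L = 99 − 1.853×9.6 = 81.21 kN·m.

M_P = 81.21 kN·m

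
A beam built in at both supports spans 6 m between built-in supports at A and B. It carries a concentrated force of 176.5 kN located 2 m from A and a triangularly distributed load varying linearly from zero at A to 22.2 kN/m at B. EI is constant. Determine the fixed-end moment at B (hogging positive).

Release both end moments; the primary structure is a simply-supported span AB with redundants M_A and M_B.
End rotations of the released simple span under the applied load (×1/EI):
  at A: point load 176.5 at a = 2: Pab(L + b)/(6LEI) = 392.2/EI
  at B: point load 176.5 at a = 2: Pab(L + a)/(6LEI) = 313.8/EI
  at A: triangular load, peak 22.2: 7w₀L³/(360EI) = 93.24/EI
  at B: triangular load, peak 22.2: w₀L³/(45EI) = 106.6/EI
  θ_A0 = 485.5/EI,  θ_B0 = 420.3/EI
Flexibility coefficients: a unit moment at one end gives L/(3EI) there and L/(6EI) at the far end, so f₁₁ = f₂₂ = 2/EI and f₁₂ = f₂₁ = 1/EI.
Compatibility — zero rotation at each built-in end:
  2 M_A + 1 M_B = 485.5
  1 M_A + 2 M_B = 420.3
Solving the pair gives M_A = 183.5 kN·m and M_B = 118.4 kN·m (hogging).

M_B = 118.4 kN·m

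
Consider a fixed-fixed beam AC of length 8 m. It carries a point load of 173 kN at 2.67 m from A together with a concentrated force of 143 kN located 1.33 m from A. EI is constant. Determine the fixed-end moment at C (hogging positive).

M_C = 129.1 kN·m

Release both end moments; the primary structure is a simply-supported span AC with redundants M_A and M_C.
Simple-span end rotations at A and C under the given loads:
  at A: point load 173 at a = 2.67: Pab(L + b)/(6LEI) = 683.7/EI
  at C: point load 173 at a = 2.67: Pab(L + a)/(6LEI) = 547.3/EI
  at A: point load 143 at a = 1.33: Pab(L + b)/(6LEI) = 387.7/EI
  at C: point load 143 at a = 1.33: Pab(L + a)/(6LEI) = 246.6/EI
  θ_A0 = 1071/EI,  θ_C0 = 793.9/EI
Flexibility coefficients: a unit moment at one end gives L/(3EI) there and L/(6EI) at the far end, so f₁₁ = f₂₂ = 2.667/EI and f₁₂ = f₂₁ = 1.333/EI.
Compatibility — zero rotation at each built-in end:
  2.667 M_A + 1.333 M_C = 1071
  1.333 M_A + 2.667 M_C = 793.9
Solving the pair gives M_A = 337.2 kN·m and M_C = 129.1 kN·m (hogging).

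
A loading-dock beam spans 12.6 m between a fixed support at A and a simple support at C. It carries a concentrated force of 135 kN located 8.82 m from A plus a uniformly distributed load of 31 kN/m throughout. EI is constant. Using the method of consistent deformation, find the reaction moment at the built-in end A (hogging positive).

Remove the prop at C; the released (primary) structure is a cantilever built in at A.
Primary-structure tip deflection at C by superposition:
  point load 135 at a = 8.82: Pa²(3L − a)/(6EI) = 50725/EI
  UDL 31: wL⁴/(8EI) = 97668/EI
  δ_0 = 148393/EI
Tip deflection under a unit load at C: L³/(3EI) = 666.8/EI.
Compatibility at C: δ_0 − R_C·δ_{CC} = 0, so R_C = 148393/666.8 = 222.5 kN.
Moment equilibrium about A: M_A = Σ(load moments about A) − R_C·L = 3651 − 222.5×12.6 = 847.4 kN·m.

M_A = 847.4 kN·m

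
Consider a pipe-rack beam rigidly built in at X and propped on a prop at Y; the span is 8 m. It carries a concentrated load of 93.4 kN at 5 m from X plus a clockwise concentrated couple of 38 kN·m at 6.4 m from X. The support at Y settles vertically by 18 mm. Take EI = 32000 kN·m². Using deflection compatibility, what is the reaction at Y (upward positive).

R_Y = 46.79 kN

Remove the prop at Y; the released (primary) structure is a cantilever built in at X.
Deflection at Y on the released cantilever, summing each load's contribution:
  point load 93.4 at a = 5: Pa²(3L − a)/(6EI) = 7394/EI
  clockwise couple 38 at a = 6.4: M₀a(2L − a)/(2EI) = 1167/EI
  δ_0 = 8562/EI
Flexibility coefficient — unit upward force at Y: δ_{YY} = L³/(3EI) = 170.7/EI.
With EI = 32000 kN·m²: δ_0 = 0.26755 m and δ_{YY} = 0.005333 m/kN.
Compatibility — the beam at Y must follow the support down by 0.018 m: δ_0 − R_Y·δ_{YY} = 0.018, so R_Y = (0.26755 − 0.018)/0.005333 = 46.79 kN.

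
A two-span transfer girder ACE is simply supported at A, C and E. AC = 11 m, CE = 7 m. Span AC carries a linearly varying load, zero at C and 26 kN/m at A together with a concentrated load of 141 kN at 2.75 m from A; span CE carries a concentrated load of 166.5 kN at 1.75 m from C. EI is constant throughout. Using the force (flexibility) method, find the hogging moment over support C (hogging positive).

M_C = 297.6 kN·m

Release continuity at C by inserting a hinge; the redundant is the internal moment M_C. The primary structure is two simply-supported spans AC and CE.
Discontinuity in slope at C on the released structure — sum the simple-span end rotations:
  span AC: triangular load, peak 26: 7w₀L³/(360EI) = 672.9/EI
  span AC: point load 141 at a = 2.75: Pab(L + a)/(6LEI) = 666.4/EI
  span CE: point load 166.5 at a = 1.75: Pab(L + b)/(6LEI) = 446.2/EI
  relative rotation θ_0 = (1339 + 446.2)/EI = 1786/EI
A unit hogging moment at C produces rotation L₁/(3EI) + L₂/(3EI) = 6/EI.
Slope continuity at C: θ_0 = M_C·6/EI, so M_C = 1786/6 = 297.6 kN·m (hogging).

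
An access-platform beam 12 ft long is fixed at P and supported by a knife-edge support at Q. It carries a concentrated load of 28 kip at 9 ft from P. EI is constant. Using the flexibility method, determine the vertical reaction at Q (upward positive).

R_Q = 17.72 kip

Choose R_Q as the redundant. The primary structure is the cantilever fixed at P.
Deflection at Q on the released cantilever, summing each load's contribution:
  point load 28 at a = 9: Pa²(3L − a)/(6EI) = 10206/EI
Tip deflection under a unit load at Q: L³/(3EI) = 576/EI.
Compatibility at Q: δ_0 − R_Q·δ_{QQ} = 0, so R_Q = 10206/576 = 17.72 kip.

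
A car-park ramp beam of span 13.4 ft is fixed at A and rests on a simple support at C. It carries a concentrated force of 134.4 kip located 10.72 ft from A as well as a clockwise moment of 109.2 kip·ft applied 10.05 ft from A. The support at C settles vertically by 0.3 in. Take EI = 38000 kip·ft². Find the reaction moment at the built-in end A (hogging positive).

Release the roller at C. Primary structure: cantilever fixed at A.
Primary-structure tip deflection at C by superposition:
  point load 134.4 at a = 10.72: Pa²(3L − a)/(6EI) = 75887/EI
  clockwise couple 109.2 at a = 10.05: M₀a(2L − a)/(2EI) = 9191/EI
  δ_0 = 85078/EI
Tip deflection under a unit load at C: L³/(3EI) = 802/EI.
With EI = 38000 kip·ft²: δ_0 = 2.2389 ft and δ_{CC} = 0.021106 ft/kip.
Compatibility — the beam at C must follow the support down by 0.025 ft: δ_0 − R_C·δ_{CC} = 0.025, so R_C = (2.2389 − 0.025)/0.021106 = 104.9 kip.
Moment equilibrium about A: M_A = Σ(load moments about A) − R_C·L = 1550 − 104.9×13.4 = 144.4 kip·ft.

M_A = 144.4 kip·ft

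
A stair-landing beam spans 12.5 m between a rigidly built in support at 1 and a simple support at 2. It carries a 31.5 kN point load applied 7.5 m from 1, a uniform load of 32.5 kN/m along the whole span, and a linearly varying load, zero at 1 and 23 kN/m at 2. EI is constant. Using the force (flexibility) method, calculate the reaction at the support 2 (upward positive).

R_2 = 245 kN

Remove the prop at 2; the released (primary) structure is a cantilever built in at 1.
Deflection at 2 on the released cantilever, summing each load's contribution:
  point load 31.5 at a = 7.5: Pa²(3L − a)/(6EI) = 8859/EI
  UDL 32.5: wL⁴/(8EI) = 99182/EI
  triangular load, peak 23 at the free end: 11w₀L⁴/(120EI) = 51473/EI
  δ_0 = 159514/EI
Flexibility coefficient — unit upward force at 2: δ_{22} = L³/(3EI) = 651/EI.
The prop prevents deflection at 2: R_2 = δ_0/δ_{22} = 159514/651 = 245 kN.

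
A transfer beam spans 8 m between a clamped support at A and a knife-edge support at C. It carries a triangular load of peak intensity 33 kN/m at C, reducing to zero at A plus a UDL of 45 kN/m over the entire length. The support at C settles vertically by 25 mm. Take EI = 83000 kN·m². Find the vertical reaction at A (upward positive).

Release the roller at C. Primary structure: cantilever fixed at A.
Downward deflection at the released point C due to the loads:
  triangular load, peak 33 at the free end: 11w₀L⁴/(120EI) = 12390/EI
  UDL 45: wL⁴/(8EI) = 23040/EI
  δ_0 = 35430/EI
Tip deflection under a unit load at C: L³/(3EI) = 170.7/EI.
With EI = 83000 kN·m²: δ_0 = 0.42687 m and δ_{CC} = 0.002056 m/kN.
Compatibility — the beam at C must follow the support down by 0.025 m: δ_0 − R_C·δ_{CC} = 0.025, so R_C = (0.42687 − 0.025)/0.002056 = 195.4 kN.
Vertical equilibrium: R_A = ΣP − R_C = 492 − 195.4 = 296.6 kN.

R_A = 296.6 kN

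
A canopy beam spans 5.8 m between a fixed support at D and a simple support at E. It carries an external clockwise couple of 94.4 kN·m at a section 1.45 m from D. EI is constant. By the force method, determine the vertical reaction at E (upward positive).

R_E = 10.68 kN

Choose R_E as the redundant. The primary structure is the cantilever fixed at D.
Deflection at E on the released cantilever, summing each load's contribution:
  clockwise couple 94.4 at a = 1.45: M₀a(2L − a)/(2EI) = 694.7/EI
Flexibility coefficient — unit upward force at E: δ_{EE} = L³/(3EI) = 65.04/EI.
Compatibility at E: δ_0 − R_E·δ_{EE} = 0, so R_E = 694.7/65.04 = 10.68 kN.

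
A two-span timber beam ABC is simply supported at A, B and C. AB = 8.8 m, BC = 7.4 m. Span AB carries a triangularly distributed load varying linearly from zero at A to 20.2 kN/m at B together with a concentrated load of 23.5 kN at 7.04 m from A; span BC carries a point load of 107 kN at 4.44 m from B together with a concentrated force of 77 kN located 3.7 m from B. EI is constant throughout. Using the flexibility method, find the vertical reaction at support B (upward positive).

Insert a hinge at B; M_B is the redundant, and each span becomes simply supported.
Discontinuity in slope at B on the released structure — sum the simple-span end rotations:
  span AB: triangular load, peak 20.2: w₀L³/(45EI) = 305.9/EI
  span AB: point load 23.5 at a = 7.04: Pab(L + a)/(6LEI) = 87.35/EI
  span BC: point load 107 at a = 4.44: Pab(L + b)/(6LEI) = 328.1/EI
  span BC: point load 77 at a = 3.7: Pab(L + b)/(6LEI) = 263.5/EI
  relative rotation θ_0 = (393.3 + 591.7)/EI = 984.9/EI
A unit hogging moment at B produces rotation L₁/(3EI) + L₂/(3EI) = 5.4/EI.
Compatibility: M_B·(L₁+L₂)/(3EI) = θ_0, giving M_B = 182.4 kN·m (hogging).
Span AB, ΣM about A with M_B applied at B: R_B^{AB}·8.8 = 686.9 + 182.4, so R_B^{AB} = 98.78 kN and R_A = 112.4 − 98.78 = 13.6 kN.
Span BC, ΣM about C: R_B^{BC}·7.4 = 601.6 + 182.4, so R_B^{BC} = 105.9 kN and R_C = 184 − 105.9 = 78.05 kN.
R_B = 98.78 + 105.9 = 204.7 kN.

R_B = 204.7 kN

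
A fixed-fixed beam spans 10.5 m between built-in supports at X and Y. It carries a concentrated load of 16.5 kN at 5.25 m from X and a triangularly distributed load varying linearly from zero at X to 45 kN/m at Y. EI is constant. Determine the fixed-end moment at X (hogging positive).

Release both end moments; the primary structure is a simply-supported span XY with redundants M_X and M_Y.
On the primary (simply-supported) span, the end slopes from the loading are:
  at X: point load 16.5 at a = 5.25: Pab(L + b)/(6LEI) = 113.7/EI
  at Y: point load 16.5 at a = 5.25: Pab(L + a)/(6LEI) = 113.7/EI
  at X: triangular load, peak 45: 7w₀L³/(360EI) = 1013/EI
  at Y: triangular load, peak 45: w₀L³/(45EI) = 1158/EI
  θ_X0 = 1127/EI,  θ_Y0 = 1271/EI
Flexibility coefficients: a unit moment at one end gives L/(3EI) there and L/(6EI) at the far end, so f₁₁ = f₂₂ = 3.5/EI and f₁₂ = f₂₁ = 1.75/EI.
Compatibility — zero rotation at each built-in end:
  3.5 M_X + 1.75 M_Y = 1127
  1.75 M_X + 3.5 M_Y = 1271
Solving the pair gives M_X = 187 kN·m and M_Y = 269.7 kN·m (hogging).

M_X = 187 kN·m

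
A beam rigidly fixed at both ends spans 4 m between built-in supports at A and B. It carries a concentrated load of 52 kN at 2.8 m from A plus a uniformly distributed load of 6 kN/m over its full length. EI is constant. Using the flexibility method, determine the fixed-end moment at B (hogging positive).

Release both end moments; the primary structure is a simply-supported span AB with redundants M_A and M_B.
On the primary (simply-supported) span, the end slopes from the loading are:
  at A: point load 52 at a = 2.8: Pab(L + b)/(6LEI) = 37.86/EI
  at B: point load 52 at a = 2.8: Pab(L + a)/(6LEI) = 49.5/EI
  at A: UDL 6: wL³/(24EI) = 16/EI
  at B: UDL 6: wL³/(24EI) = 16/EI
  θ_A0 = 53.86/EI,  θ_B0 = 65.5/EI
Flexibility coefficients: a unit moment at one end gives L/(3EI) there and L/(6EI) at the far end, so f₁₁ = f₂₂ = 1.333/EI and f₁₂ = f₂₁ = 0.6667/EI.
Compatibility — zero rotation at each built-in end:
  1.333 M_A + 0.6667 M_B = 53.86
  0.6667 M_A + 1.333 M_B = 65.5
Solving the pair gives M_A = 21.1 kN·m and M_B = 38.58 kN·m (hogging).

M_B = 38.58 kN·m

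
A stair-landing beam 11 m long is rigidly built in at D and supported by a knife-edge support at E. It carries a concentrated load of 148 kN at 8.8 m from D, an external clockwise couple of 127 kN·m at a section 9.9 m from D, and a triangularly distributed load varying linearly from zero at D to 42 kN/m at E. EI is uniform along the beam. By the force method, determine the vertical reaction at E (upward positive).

R_E = 248.4 kN

Release the roller at E. Primary structure: cantilever fixed at D.
Downward deflection at the released point E due to the loads:
  point load 148 at a = 8.8: Pa²(3L − a)/(6EI) = 46227/EI
  clockwise couple 127 at a = 9.9: M₀a(2L − a)/(2EI) = 7607/EI
  triangular load, peak 42 at the free end: 11w₀L⁴/(120EI) = 56368/EI
  δ_0 = 110201/EI
Tip deflection under a unit load at E: L³/(3EI) = 443.7/EI.
The prop prevents deflection at E: R_E = δ_0/δ_{EE} = 110201/443.7 = 248.4 kN.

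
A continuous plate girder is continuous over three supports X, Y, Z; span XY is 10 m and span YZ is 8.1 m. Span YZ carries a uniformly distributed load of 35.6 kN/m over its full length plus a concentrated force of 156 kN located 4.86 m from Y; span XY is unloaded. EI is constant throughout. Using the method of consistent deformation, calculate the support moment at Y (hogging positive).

M_Y = 225.7 kN·m

Take M_Y as the redundant. Released structure: two simple spans XY and YZ with a hinge at Y.
Discontinuity in slope at Y on the released structure — sum the simple-span end rotations:
  span YZ: UDL 35.6: wL³/(24EI) = 788.3/EI
  span YZ: point load 156 at a = 4.86: Pab(L + b)/(6LEI) = 573.2/EI
  relative rotation θ_0 = (0 + 1361)/EI = 1361/EI
A unit hogging moment at Y produces rotation L₁/(3EI) + L₂/(3EI) = 6.033/EI.
Slope continuity at Y: θ_0 = M_Y·6.033/EI, so M_Y = 1361/6.033 = 225.7 kN·m (hogging).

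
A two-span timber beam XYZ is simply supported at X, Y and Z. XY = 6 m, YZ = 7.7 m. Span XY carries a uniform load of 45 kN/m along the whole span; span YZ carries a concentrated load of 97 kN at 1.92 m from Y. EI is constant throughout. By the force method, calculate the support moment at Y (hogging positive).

Take M_Y as the redundant. Released structure: two simple spans XY and YZ with a hinge at Y.
Rotations at Y on the released spans (each span's end-slope, ×1/EI):
  span XY: UDL 45: wL³/(24EI) = 405/EI
  span YZ: point load 97 at a = 1.92: Pab(L + b)/(6LEI) = 314.1/EI
  relative rotation θ_0 = (405 + 314.1)/EI = 719.1/EI
A unit hogging moment at Y produces rotation L₁/(3EI) + L₂/(3EI) = 4.567/EI.
Compatibility: M_Y·(L₁+L₂)/(3EI) = θ_0, giving M_Y = 157.5 kN·m (hogging).

M_Y = 157.5 kN·m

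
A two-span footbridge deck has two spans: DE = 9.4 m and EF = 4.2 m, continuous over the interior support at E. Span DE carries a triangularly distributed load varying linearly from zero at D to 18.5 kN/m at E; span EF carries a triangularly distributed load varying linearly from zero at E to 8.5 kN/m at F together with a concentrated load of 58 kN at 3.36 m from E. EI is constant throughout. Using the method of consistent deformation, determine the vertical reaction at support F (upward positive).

R_F = 38 kN

Insert a hinge at E; M_E is the redundant, and each span becomes simply supported.
End slopes at the hinge E, treating each span as simply supported:
  span DE: triangular load, peak 18.5: w₀L³/(45EI) = 341.5/EI
  span EF: triangular load, peak 8.5: 7w₀L³/(360EI) = 12.25/EI
  span EF: point load 58 at a = 3.36: Pab(L + b)/(6LEI) = 32.74/EI
  relative rotation θ_0 = (341.5 + 44.98)/EI = 386.4/EI
A unit hogging moment at E produces rotation L₁/(3EI) + L₂/(3EI) = 4.533/EI.
Slope continuity at E: θ_0 = M_E·4.533/EI, so M_E = 386.4/4.533 = 85.25 kN·m (hogging).
Span EF, ΣM about F: R_E^{EF}·4.2 = 73.71 + 85.25, so R_E^{EF} = 37.85 kN and R_F = 75.85 − 37.85 = 38 kN.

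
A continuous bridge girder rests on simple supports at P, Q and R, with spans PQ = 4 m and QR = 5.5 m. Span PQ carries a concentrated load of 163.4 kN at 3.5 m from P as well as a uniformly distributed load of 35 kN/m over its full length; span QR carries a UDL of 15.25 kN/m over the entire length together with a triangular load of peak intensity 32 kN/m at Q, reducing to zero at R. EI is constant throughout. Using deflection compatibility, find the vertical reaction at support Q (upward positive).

R_Q = 369 kN

Take M_Q as the redundant. Released structure: two simple spans PQ and QR with a hinge at Q.
Rotations at Q on the released spans (each span's end-slope, ×1/EI):
  span PQ: point load 163.4 at a = 3.5: Pab(L + a)/(6LEI) = 89.36/EI
  span PQ: UDL 35: wL³/(24EI) = 93.33/EI
  span QR: UDL 15.25: wL³/(24EI) = 105.7/EI
  span QR: triangular load, peak 32: w₀L³/(45EI) = 118.3/EI
  relative rotation θ_0 = (182.7 + 224)/EI = 406.7/EI
A unit hogging moment at Q produces rotation L₁/(3EI) + L₂/(3EI) = 3.167/EI.
Slope continuity at Q: θ_0 = M_Q·3.167/EI, so M_Q = 406.7/3.167 = 128.4 kN·m (hogging).
Span PQ, ΣM about P with M_Q applied at Q: R_Q^{PQ}·4 = 851.9 + 128.4, so R_Q^{PQ} = 245.1 kN and R_P = 303.4 − 245.1 = 58.32 kN.
Span QR, ΣM about R: R_Q^{QR}·5.5 = 553.3 + 128.4, so R_Q^{QR} = 124 kN and R_R = 171.9 − 124 = 47.92 kN.
R_Q = 245.1 + 124 = 369 kN.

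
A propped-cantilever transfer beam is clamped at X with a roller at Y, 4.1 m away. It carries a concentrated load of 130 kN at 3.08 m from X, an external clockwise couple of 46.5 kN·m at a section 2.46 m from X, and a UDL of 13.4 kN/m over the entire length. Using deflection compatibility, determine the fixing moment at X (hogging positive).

Remove the prop at Y; the released (primary) structure is a cantilever built in at X.
Primary-structure tip deflection at Y by superposition:
  point load 130 at a = 3.08: Pa²(3L − a)/(6EI) = 1895/EI
  clockwise couple 46.5 at a = 2.46: M₀a(2L − a)/(2EI) = 328.3/EI
  UDL 13.4: wL⁴/(8EI) = 473.3/EI
  δ_0 = 2697/EI
Flexibility coefficient — unit upward force at Y: δ_{YY} = L³/(3EI) = 22.97/EI.
Compatibility at Y: δ_0 − R_Y·δ_{YY} = 0, so R_Y = 2697/22.97 = 117.4 kN.
Moment equilibrium about X: M_X = Σ(load moments about X) − R_Y·L = 559.5 − 117.4×4.1 = 78.26 kN·m.

M_X = 78.26 kN·m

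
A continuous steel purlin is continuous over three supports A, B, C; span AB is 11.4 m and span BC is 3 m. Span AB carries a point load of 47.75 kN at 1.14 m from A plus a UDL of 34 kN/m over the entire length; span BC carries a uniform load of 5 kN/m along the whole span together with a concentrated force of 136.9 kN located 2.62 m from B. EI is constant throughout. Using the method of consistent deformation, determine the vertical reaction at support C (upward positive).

Release continuity at B by inserting a hinge; the redundant is the internal moment M_B. The primary structure is two simply-supported spans AB and BC.
End slopes at the hinge B, treating each span as simply supported:
  span AB: point load 47.75 at a = 1.14: Pab(L + a)/(6LEI) = 102.4/EI
  span AB: UDL 34: wL³/(24EI) = 2099/EI
  span BC: UDL 5: wL³/(24EI) = 5.625/EI
  span BC: point load 136.9 at a = 2.62: Pab(L + b)/(6LEI) = 25.59/EI
  relative rotation θ_0 = (2201 + 31.22)/EI = 2232/EI
A unit hogging moment at B produces rotation L₁/(3EI) + L₂/(3EI) = 4.8/EI.
Slope continuity at B: θ_0 = M_B·4.8/EI, so M_B = 2232/4.8 = 465.1 kN·m (hogging).
Span BC, ΣM about C: R_B^{BC}·3 = 74.52 + 465.1, so R_B^{BC} = 179.9 kN and R_C = 151.9 − 179.9 = -27.97 kN.

R_C = -27.97 kN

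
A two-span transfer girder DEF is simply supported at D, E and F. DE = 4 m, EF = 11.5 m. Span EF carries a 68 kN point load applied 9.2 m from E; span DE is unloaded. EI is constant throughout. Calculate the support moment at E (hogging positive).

Release continuity at E by inserting a hinge; the redundant is the internal moment M_E. The primary structure is two simply-supported spans DE and EF.
End slopes at the hinge E, treating each span as simply supported:
  span EF: point load 68 at a = 9.2: Pab(L + b)/(6LEI) = 287.8/EI
  relative rotation θ_0 = (0 + 287.8)/EI = 287.8/EI
A unit hogging moment at E produces rotation L₁/(3EI) + L₂/(3EI) = 5.167/EI.
Compatibility: M_E·(L₁+L₂)/(3EI) = θ_0, giving M_E = 55.7 kN·m (hogging).

M_E = 55.7 kN·m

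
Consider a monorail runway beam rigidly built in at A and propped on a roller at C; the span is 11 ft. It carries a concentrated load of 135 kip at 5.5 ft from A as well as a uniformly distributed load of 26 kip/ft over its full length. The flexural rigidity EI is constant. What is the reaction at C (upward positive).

Remove the prop at C; the released (primary) structure is a cantilever built in at A.
Primary-structure tip deflection at C by superposition:
  point load 135 at a = 5.5: Pa²(3L − a)/(6EI) = 18717/EI
  UDL 26: wL⁴/(8EI) = 47583/EI
  δ_0 = 66300/EI
Tip deflection under a unit load at C: L³/(3EI) = 443.7/EI.
Compatibility at C: δ_0 − R_C·δ_{CC} = 0, so R_C = 66300/443.7 = 149.4 kip.

R_C = 149.4 kip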